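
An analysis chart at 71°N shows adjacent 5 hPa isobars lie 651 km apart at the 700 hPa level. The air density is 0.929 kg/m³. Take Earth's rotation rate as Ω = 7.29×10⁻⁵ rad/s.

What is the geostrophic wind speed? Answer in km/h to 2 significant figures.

22 km/h

Coriolis parameter at 71°N:
f = 2Ω sin φ = 2 × 7.29×10⁻⁵ × sin 71° = 1.38×10⁻⁴ s⁻¹
Pressure gradient: |∂P/∂n| = 500 Pa / 651000 m = 7.68×10⁻⁴ Pa/m
Geostrophic balance (pressure-gradient force = Coriolis force):
V_g = (1/(fρ)) |∂P/∂n| = 7.68×10⁻⁴ / (1.38×10⁻⁴ × 0.929) = 6.00 m/s
Converting: 6.00 m/s × 3.6 = 22 km/h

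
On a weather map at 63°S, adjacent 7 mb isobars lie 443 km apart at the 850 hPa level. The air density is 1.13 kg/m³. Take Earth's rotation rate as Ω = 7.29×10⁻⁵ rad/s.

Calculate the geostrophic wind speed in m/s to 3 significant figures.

10.8 m/s

Coriolis parameter at 63°S:
f = 2Ω sin φ = 2 × 7.29×10⁻⁵ × sin 63° = 1.30×10⁻⁴ s⁻¹
Pressure gradient: |∂P/∂n| = 700 Pa / 443000 m = 1.58×10⁻³ Pa/m
Geostrophic balance (pressure-gradient force = Coriolis force):
V_g = (1/(fρ)) |∂P/∂n| = 1.58×10⁻³ / (1.30×10⁻⁴ × 1.13) = 10.8 m/s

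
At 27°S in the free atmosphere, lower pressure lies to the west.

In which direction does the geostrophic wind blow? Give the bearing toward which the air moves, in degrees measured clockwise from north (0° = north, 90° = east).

The pressure-gradient force points toward the west (bearing 270°).
Geostrophic balance: in the Southern Hemisphere the Coriolis force deflects motion to the left, so the geostrophic wind blows 90° to the left of the pressure-gradient force (low pressure on the right).
Rotating 270° by 90° counterclockwise gives 180° — the wind blows toward the south.

180°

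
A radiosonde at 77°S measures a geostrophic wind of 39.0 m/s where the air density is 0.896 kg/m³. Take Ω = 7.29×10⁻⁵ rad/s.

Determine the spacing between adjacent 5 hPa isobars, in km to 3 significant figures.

Coriolis parameter at 77°S:
f = 2Ω sin φ = 2 × 7.29×10⁻⁵ × sin 77° = 1.42×10⁻⁴ s⁻¹
Geostrophic balance rearranged: |∂P/∂n| = f ρ V_g
|∂P/∂n| = 1.42×10⁻⁴ × 0.896 × 39.0 = 4.96×10⁻³ Pa/m
Isobar spacing: Δn = ΔP/|∂P/∂n| = 500 Pa / 4.96×10⁻³ Pa/m = 100720 m ≈ 101 km

101 km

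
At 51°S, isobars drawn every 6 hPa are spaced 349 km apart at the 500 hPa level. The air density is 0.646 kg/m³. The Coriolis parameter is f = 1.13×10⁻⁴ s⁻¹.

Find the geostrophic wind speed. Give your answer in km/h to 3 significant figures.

84.8 km/h

Pressure gradient: |∂P/∂n| = 600 Pa / 349000 m = 1.72×10⁻³ Pa/m
Geostrophic balance (pressure-gradient force = Coriolis force):
V_g = (1/(fρ)) |∂P/∂n| = 1.72×10⁻³ / (1.13×10⁻⁴ × 0.646) = 23.6 m/s
Converting: 23.6 m/s × 3.6 = 84.8 km/h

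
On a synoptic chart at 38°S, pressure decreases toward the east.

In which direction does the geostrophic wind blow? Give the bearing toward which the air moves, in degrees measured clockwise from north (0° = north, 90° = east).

000°

The pressure-gradient force points toward the east (bearing 090°).
Geostrophic balance: in the Southern Hemisphere the Coriolis force deflects motion to the left, so the geostrophic wind blows 90° to the left of the pressure-gradient force (low pressure on the right).
Rotating 090° by 90° counterclockwise gives 000° — the wind blows toward the north.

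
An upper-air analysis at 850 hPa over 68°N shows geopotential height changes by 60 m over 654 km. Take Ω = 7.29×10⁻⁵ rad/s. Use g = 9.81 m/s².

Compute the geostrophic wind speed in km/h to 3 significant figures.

24.0 km/h

Coriolis parameter at 68°N:
f = 2Ω sin φ = 2 × 7.29×10⁻⁵ × sin 68° = 1.35×10⁻⁴ s⁻¹
Height gradient: |∂Z/∂n| = 60 m / 654000 m = 9.17×10⁻⁵
On a pressure surface, geostrophic balance gives V_g = (g/f)|∂Z/∂n|:
V_g = 9.81 × 9.17×10⁻⁵ / 1.35×10⁻⁴ = 6.66 m/s
Converting: 6.66 m/s × 3.6 = 24.0 km/h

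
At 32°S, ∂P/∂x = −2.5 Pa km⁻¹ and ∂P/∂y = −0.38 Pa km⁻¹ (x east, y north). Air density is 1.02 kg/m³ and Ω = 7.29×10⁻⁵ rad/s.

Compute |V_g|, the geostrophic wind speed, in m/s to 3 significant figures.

Coriolis parameter at 32°S:
f = 2Ω sin φ = 2 × 7.29×10⁻⁵ × sin 32° = 7.73×10⁻⁵ s⁻¹
In the Southern Hemisphere f is negative: f = −7.73×10⁻⁵ s⁻¹.
Component geostrophic relations (x east, y north):
u_g = −(1/(fρ)) ∂P/∂y,  v_g = (1/(fρ)) ∂P/∂x
u_g = −(−0.38×10⁻³)/(−7.73×10⁻⁵ × 1.02) = −4.82 m/s;  v_g = (−2.5×10⁻³)/(−7.73×10⁻⁵ × 1.02) = 31.7 m/s
|V_g| = √(u_g² + v_g²) = 32.1 m/s

32.1 m/s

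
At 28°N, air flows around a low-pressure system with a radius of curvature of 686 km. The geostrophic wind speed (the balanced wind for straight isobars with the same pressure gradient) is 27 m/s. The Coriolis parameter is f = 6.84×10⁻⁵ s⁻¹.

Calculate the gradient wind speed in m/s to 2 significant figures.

19 m/s

Around a low, centrifugal force acts outward with Coriolis, so pressure-gradient force balances both:
(1/ρ)|∂P/∂n| = fV + V²/R  →  V² + fR·V − fR·V_g = 0
With fR = 6.84×10⁻⁵ × 686×10³ m = 46.9 m/s:
V = [−fR + √((fR)² + 4 fR V_g)]/2 = [−46.9 + √(46.9² + 4×46.9×27)]/2 = 19.2 m/s
Subgeostrophic (V < V_g = 27 m/s), as expected around a low.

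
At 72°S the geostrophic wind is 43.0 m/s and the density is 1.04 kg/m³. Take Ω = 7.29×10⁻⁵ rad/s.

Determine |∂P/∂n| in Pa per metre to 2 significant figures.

Coriolis parameter at 72°S:
f = 2Ω sin φ = 2 × 7.29×10⁻⁵ × sin 72° = 1.39×10⁻⁴ s⁻¹
Geostrophic balance rearranged: |∂P/∂n| = f ρ V_g
|∂P/∂n| = 1.39×10⁻⁴ × 1.04 × 43.0 = 6.20×10⁻³ Pa/m

6.2×10⁻³ Pa/m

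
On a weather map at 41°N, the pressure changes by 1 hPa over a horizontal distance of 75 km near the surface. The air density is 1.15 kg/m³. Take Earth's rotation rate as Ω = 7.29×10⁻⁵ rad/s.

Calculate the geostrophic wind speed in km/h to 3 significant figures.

Coriolis parameter at 41°N:
f = 2Ω sin φ = 2 × 7.29×10⁻⁵ × sin 41° = 9.57×10⁻⁵ s⁻¹
Pressure gradient: |∂P/∂n| = 100 Pa / 75000 m = 1.33×10⁻³ Pa/m
Geostrophic balance (pressure-gradient force = Coriolis force):
V_g = (1/(fρ)) |∂P/∂n| = 1.33×10⁻³ / (9.57×10⁻⁵ × 1.15) = 12.1 m/s
Converting: 12.1 m/s × 3.6 = 43.6 km/h

43.6 km/h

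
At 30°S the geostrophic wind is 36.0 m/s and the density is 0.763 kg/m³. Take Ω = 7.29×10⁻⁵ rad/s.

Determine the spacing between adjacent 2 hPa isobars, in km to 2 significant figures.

Coriolis parameter at 30°S:
f = 2Ω sin φ = 2 × 7.29×10⁻⁵ × sin 30° = 7.29×10⁻⁵ s⁻¹
Geostrophic balance rearranged: |∂P/∂n| = f ρ V_g
|∂P/∂n| = 7.29×10⁻⁵ × 0.763 × 36.0 = 2.00×10⁻³ Pa/m
Isobar spacing: Δn = ΔP/|∂P/∂n| = 200 Pa / 2.00×10⁻³ Pa/m = 99879 m ≈ 100 km

100 km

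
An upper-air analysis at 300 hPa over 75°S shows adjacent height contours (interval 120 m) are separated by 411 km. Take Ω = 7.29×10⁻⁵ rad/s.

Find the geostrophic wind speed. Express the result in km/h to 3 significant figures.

73.2 km/h

Coriolis parameter at 75°S:
f = 2Ω sin φ = 2 × 7.29×10⁻⁵ × sin 75° = 1.41×10⁻⁴ s⁻¹
Height gradient: |∂Z/∂n| = 120 m / 411000 m = 2.92×10⁻⁴
On a pressure surface, geostrophic balance gives V_g = (g/f)|∂Z/∂n|:
V_g = 9.81 × 2.92×10⁻⁴ / 1.41×10⁻⁴ = 20.3 m/s
Converting: 20.3 m/s × 3.6 = 73.2 km/h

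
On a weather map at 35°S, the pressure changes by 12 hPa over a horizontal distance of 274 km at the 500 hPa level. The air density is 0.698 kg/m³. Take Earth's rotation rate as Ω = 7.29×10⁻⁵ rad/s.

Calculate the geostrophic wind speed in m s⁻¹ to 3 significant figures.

Coriolis parameter at 35°S:
f = 2Ω sin φ = 2 × 7.29×10⁻⁵ × sin 35° = 8.36×10⁻⁵ s⁻¹
Pressure gradient: |∂P/∂n| = 1200 Pa / 274000 m = 4.38×10⁻³ Pa/m
Geostrophic balance (pressure-gradient force = Coriolis force):
V_g = (1/(fρ)) |∂P/∂n| = 4.38×10⁻³ / (8.36×10⁻⁵ × 0.698) = 75.0 m/s

75.0 m s⁻¹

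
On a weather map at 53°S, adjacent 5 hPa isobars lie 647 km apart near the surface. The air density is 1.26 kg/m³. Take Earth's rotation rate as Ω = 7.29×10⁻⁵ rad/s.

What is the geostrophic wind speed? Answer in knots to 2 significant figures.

Coriolis parameter at 53°S:
f = 2Ω sin φ = 2 × 7.29×10⁻⁵ × sin 53° = 1.16×10⁻⁴ s⁻¹
Pressure gradient: |∂P/∂n| = 500 Pa / 647000 m = 7.73×10⁻⁴ Pa/m
Geostrophic balance (pressure-gradient force = Coriolis force):
V_g = (1/(fρ)) |∂P/∂n| = 7.73×10⁻⁴ / (1.16×10⁻⁴ × 1.26) = 5.27 m/s
Converting: 5.27 m/s × 1.944 = 10 knots

10 knots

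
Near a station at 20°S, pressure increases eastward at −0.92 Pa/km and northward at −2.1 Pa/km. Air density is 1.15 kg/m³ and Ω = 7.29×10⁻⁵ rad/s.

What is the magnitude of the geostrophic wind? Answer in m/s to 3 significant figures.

40.0 m/s

Coriolis parameter at 20°S:
f = 2Ω sin φ = 2 × 7.29×10⁻⁵ × sin 20° = 4.99×10⁻⁵ s⁻¹
In the Southern Hemisphere f is negative: f = −4.99×10⁻⁵ s⁻¹.
Component geostrophic relations (x east, y north):
u_g = −(1/(fρ)) ∂P/∂y,  v_g = (1/(fρ)) ∂P/∂x
u_g = −(−2.1×10⁻³)/(−4.99×10⁻⁵ × 1.15) = −36.6 m/s;  v_g = (−0.92×10⁻³)/(−4.99×10⁻⁵ × 1.15) = 16.0 m/s
|V_g| = √(u_g² + v_g²) = 40.0 m/s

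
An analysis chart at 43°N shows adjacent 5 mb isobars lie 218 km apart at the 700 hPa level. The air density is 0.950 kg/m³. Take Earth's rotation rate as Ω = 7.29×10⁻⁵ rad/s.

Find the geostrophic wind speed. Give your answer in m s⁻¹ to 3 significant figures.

Coriolis parameter at 43°N:
f = 2Ω sin φ = 2 × 7.29×10⁻⁵ × sin 43° = 9.94×10⁻⁵ s⁻¹
Pressure gradient: |∂P/∂n| = 500 Pa / 218000 m = 2.29×10⁻³ Pa/m
Geostrophic balance (pressure-gradient force = Coriolis force):
V_g = (1/(fρ)) |∂P/∂n| = 2.29×10⁻³ / (9.94×10⁻⁵ × 0.950) = 24.3 m/s

24.3 m s⁻¹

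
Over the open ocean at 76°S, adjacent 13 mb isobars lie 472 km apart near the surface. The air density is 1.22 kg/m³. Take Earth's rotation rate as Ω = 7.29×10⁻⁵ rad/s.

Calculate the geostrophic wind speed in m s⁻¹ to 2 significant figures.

16 m s⁻¹

Coriolis parameter at 76°S:
f = 2Ω sin φ = 2 × 7.29×10⁻⁵ × sin 76° = 1.41×10⁻⁴ s⁻¹
Pressure gradient: |∂P/∂n| = 1300 Pa / 472000 m = 2.75×10⁻³ Pa/m
Geostrophic balance (pressure-gradient force = Coriolis force):
V_g = (1/(fρ)) |∂P/∂n| = 2.75×10⁻³ / (1.41×10⁻⁴ × 1.22) = 16.0 m/s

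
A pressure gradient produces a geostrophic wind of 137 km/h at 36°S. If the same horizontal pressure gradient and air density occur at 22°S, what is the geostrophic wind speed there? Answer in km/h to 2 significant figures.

With the same pressure gradient and density, V_g ∝ 1/f ∝ 1/sin φ.
V₂ = V₁ · sin φ₁ / sin φ₂ = 137 × sin 36° / sin 22°
V₂ = 137 × 0.5878/0.3746 = 210 km/h

210 km/h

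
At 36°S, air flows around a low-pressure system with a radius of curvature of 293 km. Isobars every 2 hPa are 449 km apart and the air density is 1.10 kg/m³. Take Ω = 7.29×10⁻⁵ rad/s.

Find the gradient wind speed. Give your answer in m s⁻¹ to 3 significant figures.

Coriolis parameter at 36°S:
f = 2Ω sin φ = 2 × 7.29×10⁻⁵ × sin 36° = 8.57×10⁻⁵ s⁻¹
Pressure gradient: |∂P/∂n| = 200 Pa / 449000 m = 4.45×10⁻⁴ Pa/m
Geostrophic speed: V_g = |∂P/∂n|/(fρ) = 4.45×10⁻⁴/(8.57×10⁻⁵ × 1.10) = 4.73 m/s
Around a low, centrifugal force acts outward with Coriolis, so pressure-gradient force balances both:
(1/ρ)|∂P/∂n| = fV + V²/R  →  V² + fR·V − fR·V_g = 0
With fR = 8.57×10⁻⁵ × 293×10³ m = 25.1 m/s:
V = [−fR + √((fR)² + 4 fR V_g)]/2 = [−25.1 + √(25.1² + 4×25.1×4.73)]/2 = 4.07 m/s
Subgeostrophic (V < V_g = 4.73 m/s), as expected around a low.

4.07 m s⁻¹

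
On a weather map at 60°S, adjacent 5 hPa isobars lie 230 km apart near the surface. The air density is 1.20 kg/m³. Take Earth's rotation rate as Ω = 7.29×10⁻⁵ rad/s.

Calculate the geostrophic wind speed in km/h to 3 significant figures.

Coriolis parameter at 60°S:
f = 2Ω sin φ = 2 × 7.29×10⁻⁵ × sin 60° = 1.26×10⁻⁴ s⁻¹
Pressure gradient: |∂P/∂n| = 500 Pa / 230000 m = 2.17×10⁻³ Pa/m
Geostrophic balance (pressure-gradient force = Coriolis force):
V_g = (1/(fρ)) |∂P/∂n| = 2.17×10⁻³ / (1.26×10⁻⁴ × 1.20) = 14.3 m/s
Converting: 14.3 m/s × 3.6 = 51.7 km/h

51.7 km/h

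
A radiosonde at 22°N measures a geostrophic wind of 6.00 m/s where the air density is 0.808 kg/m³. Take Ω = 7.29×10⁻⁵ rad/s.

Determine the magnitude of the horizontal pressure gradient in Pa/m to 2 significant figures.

Coriolis parameter at 22°N:
f = 2Ω sin φ = 2 × 7.29×10⁻⁵ × sin 22° = 5.46×10⁻⁵ s⁻¹
Geostrophic balance rearranged: |∂P/∂n| = f ρ V_g
|∂P/∂n| = 5.46×10⁻⁵ × 0.808 × 6.00 = 2.65×10⁻⁴ Pa/m

2.6×10⁻⁴ Pa/m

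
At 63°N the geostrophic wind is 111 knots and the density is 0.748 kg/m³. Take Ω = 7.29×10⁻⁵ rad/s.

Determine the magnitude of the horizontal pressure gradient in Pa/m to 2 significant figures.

Coriolis parameter at 63°N:
f = 2Ω sin φ = 2 × 7.29×10⁻⁵ × sin 63° = 1.30×10⁻⁴ s⁻¹
Wind speed in SI: 111 knots = 57.1 m/s
Geostrophic balance rearranged: |∂P/∂n| = f ρ V_g
|∂P/∂n| = 1.30×10⁻⁴ × 0.748 × 57.1 = 5.55×10⁻³ Pa/m

5.5×10⁻³ Pa/m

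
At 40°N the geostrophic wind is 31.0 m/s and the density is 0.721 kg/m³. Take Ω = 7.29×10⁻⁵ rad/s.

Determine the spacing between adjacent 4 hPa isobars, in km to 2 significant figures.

Coriolis parameter at 40°N:
f = 2Ω sin φ = 2 × 7.29×10⁻⁵ × sin 40° = 9.37×10⁻⁵ s⁻¹
Geostrophic balance rearranged: |∂P/∂n| = f ρ V_g
|∂P/∂n| = 9.37×10⁻⁵ × 0.721 × 31.0 = 2.09×10⁻³ Pa/m
Isobar spacing: Δn = ΔP/|∂P/∂n| = 400 Pa / 2.09×10⁻³ Pa/m = 190958 m ≈ 190 km

190 km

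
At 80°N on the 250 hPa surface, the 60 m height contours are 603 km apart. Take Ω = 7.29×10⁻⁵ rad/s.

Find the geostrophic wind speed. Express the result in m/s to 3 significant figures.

6.80 m/s

Coriolis parameter at 80°N:
f = 2Ω sin φ = 2 × 7.29×10⁻⁵ × sin 80° = 1.44×10⁻⁴ s⁻¹
Height gradient: |∂Z/∂n| = 60 m / 603000 m = 9.95×10⁻⁵
On a pressure surface, geostrophic balance gives V_g = (g/f)|∂Z/∂n|:
V_g = 9.81 × 9.95×10⁻⁵ / 1.44×10⁻⁴ = 6.80 m/s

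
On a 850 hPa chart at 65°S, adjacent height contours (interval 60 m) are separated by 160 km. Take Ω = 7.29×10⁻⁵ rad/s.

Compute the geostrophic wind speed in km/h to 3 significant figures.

100 km/h

Coriolis parameter at 65°S:
f = 2Ω sin φ = 2 × 7.29×10⁻⁵ × sin 65° = 1.32×10⁻⁴ s⁻¹
Height gradient: |∂Z/∂n| = 60 m / 160000 m = 3.75×10⁻⁴
On a pressure surface, geostrophic balance gives V_g = (g/f)|∂Z/∂n|:
V_g = 9.81 × 3.75×10⁻⁴ / 1.32×10⁻⁴ = 27.8 m/s
Converting: 27.8 m/s × 3.6 = 100 km/h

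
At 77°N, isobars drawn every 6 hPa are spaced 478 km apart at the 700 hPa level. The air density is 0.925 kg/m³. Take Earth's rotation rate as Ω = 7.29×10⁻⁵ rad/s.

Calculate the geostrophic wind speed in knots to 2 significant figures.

19 knots

Coriolis parameter at 77°N:
f = 2Ω sin φ = 2 × 7.29×10⁻⁵ × sin 77° = 1.42×10⁻⁴ s⁻¹
Pressure gradient: |∂P/∂n| = 600 Pa / 478000 m = 1.26×10⁻³ Pa/m
Geostrophic balance (pressure-gradient force = Coriolis force):
V_g = (1/(fρ)) |∂P/∂n| = 1.26×10⁻³ / (1.42×10⁻⁴ × 0.925) = 9.55 m/s
Converting: 9.55 m/s × 1.944 = 19 knots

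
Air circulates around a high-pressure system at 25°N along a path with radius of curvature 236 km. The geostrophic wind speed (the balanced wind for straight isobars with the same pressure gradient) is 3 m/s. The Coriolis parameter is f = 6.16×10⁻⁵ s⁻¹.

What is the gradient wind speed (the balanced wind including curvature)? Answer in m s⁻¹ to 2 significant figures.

Around a high, pressure-gradient force acts outward with centrifugal, so Coriolis balances both:
fV = (1/ρ)|∂P/∂n| + V²/R  →  V² − fR·V + fR·V_g = 0
With fR = 6.16×10⁻⁵ × 236×10³ m = 14.5 m/s:
V = [fR − √((fR)² − 4 fR V_g)]/2 = [14.5 − √(14.5² − 4×14.5×3)]/2 = 4.23 m/s
Supergeostrophic (V > V_g = 3 m/s), as expected around a high.

4.2 m s⁻¹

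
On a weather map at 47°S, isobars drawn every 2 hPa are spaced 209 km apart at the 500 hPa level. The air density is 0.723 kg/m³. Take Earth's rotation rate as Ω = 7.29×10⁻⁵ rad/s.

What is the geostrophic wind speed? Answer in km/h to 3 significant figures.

Coriolis parameter at 47°S:
f = 2Ω sin φ = 2 × 7.29×10⁻⁵ × sin 47° = 1.07×10⁻⁴ s⁻¹
Pressure gradient: |∂P/∂n| = 200 Pa / 209000 m = 9.57×10⁻⁴ Pa/m
Geostrophic balance (pressure-gradient force = Coriolis force):
V_g = (1/(fρ)) |∂P/∂n| = 9.57×10⁻⁴ / (1.07×10⁻⁴ × 0.723) = 12.4 m/s
Converting: 12.4 m/s × 3.6 = 44.7 km/h

44.7 km/h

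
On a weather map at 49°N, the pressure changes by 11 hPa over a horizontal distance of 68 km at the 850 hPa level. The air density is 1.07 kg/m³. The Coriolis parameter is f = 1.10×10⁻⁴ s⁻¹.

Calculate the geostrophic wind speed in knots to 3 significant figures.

267 knots

Pressure gradient: |∂P/∂n| = 1100 Pa / 68000 m = 1.62×10⁻² Pa/m
Geostrophic balance (pressure-gradient force = Coriolis force):
V_g = (1/(fρ)) |∂P/∂n| = 1.62×10⁻² / (1.10×10⁻⁴ × 1.07) = 137 m/s
Converting: 137 m/s × 1.944 = 267 knots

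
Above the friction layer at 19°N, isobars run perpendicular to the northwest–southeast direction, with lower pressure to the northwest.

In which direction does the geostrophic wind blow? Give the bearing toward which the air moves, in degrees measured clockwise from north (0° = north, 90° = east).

The pressure-gradient force points toward the northwest (bearing 315°).
Geostrophic balance: in the Northern Hemisphere the Coriolis force deflects motion to the right, so the geostrophic wind blows 90° to the right of the pressure-gradient force (low pressure on the left).
Rotating 315° by 90° clockwise gives 045° — the wind blows toward the northeast.

045°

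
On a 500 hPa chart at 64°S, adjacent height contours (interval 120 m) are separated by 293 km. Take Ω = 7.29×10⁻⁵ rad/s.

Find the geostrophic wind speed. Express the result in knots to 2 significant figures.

60 knots

Coriolis parameter at 64°S:
f = 2Ω sin φ = 2 × 7.29×10⁻⁵ × sin 64° = 1.31×10⁻⁴ s⁻¹
Height gradient: |∂Z/∂n| = 120 m / 293000 m = 4.10×10⁻⁴
On a pressure surface, geostrophic balance gives V_g = (g/f)|∂Z/∂n|:
V_g = 9.81 × 4.10×10⁻⁴ / 1.31×10⁻⁴ = 30.7 m/s
Converting: 30.7 m/s × 1.944 = 60 knots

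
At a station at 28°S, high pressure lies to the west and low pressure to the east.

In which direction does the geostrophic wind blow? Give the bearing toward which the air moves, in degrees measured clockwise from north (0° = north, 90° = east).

The pressure-gradient force points toward the east (bearing 090°).
Geostrophic balance: in the Southern Hemisphere the Coriolis force deflects motion to the left, so the geostrophic wind blows 90° to the left of the pressure-gradient force (low pressure on the right).
Rotating 090° by 90° counterclockwise gives 000° — the wind blows toward the north.

000°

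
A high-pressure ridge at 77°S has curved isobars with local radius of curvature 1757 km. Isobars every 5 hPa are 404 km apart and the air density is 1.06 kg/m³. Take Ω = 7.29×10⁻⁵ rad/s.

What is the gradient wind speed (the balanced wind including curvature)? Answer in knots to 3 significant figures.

Coriolis parameter at 77°S:
f = 2Ω sin φ = 2 × 7.29×10⁻⁵ × sin 77° = 1.42×10⁻⁴ s⁻¹
Pressure gradient: |∂P/∂n| = 500 Pa / 404000 m = 1.24×10⁻³ Pa/m
Geostrophic speed: V_g = |∂P/∂n|/(fρ) = 1.24×10⁻³/(1.42×10⁻⁴ × 1.06) = 8.22 m/s
Around a high, pressure-gradient force acts outward with centrifugal, so Coriolis balances both:
fV = (1/ρ)|∂P/∂n| + V²/R  →  V² − fR·V + fR·V_g = 0
With fR = 1.42×10⁻⁴ × 1757×10³ m = 250 m/s:
V = [fR − √((fR)² − 4 fR V_g)]/2 = [250 − √(250² − 4×250×8.22)]/2 = 8.51 m/s
Supergeostrophic (V > V_g = 8.22 m/s), as expected around a high.
Converting: 8.51 m/s × 1.944 = 16.5 knots

16.5 knots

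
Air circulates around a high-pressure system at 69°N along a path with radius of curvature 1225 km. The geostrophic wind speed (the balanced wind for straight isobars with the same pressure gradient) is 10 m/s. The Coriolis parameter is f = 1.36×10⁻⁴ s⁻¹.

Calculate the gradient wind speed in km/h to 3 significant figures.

Around a high, pressure-gradient force acts outward with centrifugal, so Coriolis balances both:
fV = (1/ρ)|∂P/∂n| + V²/R  →  V² − fR·V + fR·V_g = 0
With fR = 1.36×10⁻⁴ × 1225×10³ m = 167 m/s:
V = [fR − √((fR)² − 4 fR V_g)]/2 = [167 − √(167² − 4×167×10)]/2 = 10.7 m/s
Supergeostrophic (V > V_g = 10 m/s), as expected around a high.
Converting: 10.7 m/s × 3.6 = 38.5 km/h

38.5 km/h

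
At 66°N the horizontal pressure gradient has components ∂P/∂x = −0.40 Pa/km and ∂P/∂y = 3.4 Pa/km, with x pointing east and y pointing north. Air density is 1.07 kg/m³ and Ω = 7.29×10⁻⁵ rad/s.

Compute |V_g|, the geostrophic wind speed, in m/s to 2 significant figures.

Coriolis parameter at 66°N:
f = 2Ω sin φ = 2 × 7.29×10⁻⁵ × sin 66° = 1.33×10⁻⁴ s⁻¹
Component geostrophic relations (x east, y north):
u_g = −(1/(fρ)) ∂P/∂y,  v_g = (1/(fρ)) ∂P/∂x
u_g = −(3.4×10⁻³)/(1.33×10⁻⁴ × 1.07) = −23.9 m/s;  v_g = (−0.40×10⁻³)/(1.33×10⁻⁴ × 1.07) = −2.81 m/s
|V_g| = √(u_g² + v_g²) = 24.0 m/s

24 m/s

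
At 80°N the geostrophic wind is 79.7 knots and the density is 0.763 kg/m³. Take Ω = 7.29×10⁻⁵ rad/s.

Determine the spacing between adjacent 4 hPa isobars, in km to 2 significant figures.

Coriolis parameter at 80°N:
f = 2Ω sin φ = 2 × 7.29×10⁻⁵ × sin 80° = 1.44×10⁻⁴ s⁻¹
Wind speed in SI: 79.7 knots = 41.0 m/s
Geostrophic balance rearranged: |∂P/∂n| = f ρ V_g
|∂P/∂n| = 1.44×10⁻⁴ × 0.763 × 41.0 = 4.49×10⁻³ Pa/m
Isobar spacing: Δn = ΔP/|∂P/∂n| = 400 Pa / 4.49×10⁻³ Pa/m = 89049 m ≈ 89 km

89 km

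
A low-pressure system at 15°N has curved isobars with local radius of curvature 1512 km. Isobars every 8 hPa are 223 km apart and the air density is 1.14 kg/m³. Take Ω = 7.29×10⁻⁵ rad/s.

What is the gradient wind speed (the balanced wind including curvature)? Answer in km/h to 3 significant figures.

166 km/h

Coriolis parameter at 15°N:
f = 2Ω sin φ = 2 × 7.29×10⁻⁵ × sin 15° = 3.77×10⁻⁵ s⁻¹
Pressure gradient: |∂P/∂n| = 800 Pa / 223000 m = 3.59×10⁻³ Pa/m
Geostrophic speed: V_g = |∂P/∂n|/(fρ) = 3.59×10⁻³/(3.77×10⁻⁵ × 1.14) = 83.4 m/s
Around a low, centrifugal force acts outward with Coriolis, so pressure-gradient force balances both:
(1/ρ)|∂P/∂n| = fV + V²/R  →  V² + fR·V − fR·V_g = 0
With fR = 3.77×10⁻⁵ × 1512×10³ m = 57.1 m/s:
V = [−fR + √((fR)² + 4 fR V_g)]/2 = [−57.1 + √(57.1² + 4×57.1×83.4)]/2 = 46.1 m/s
Subgeostrophic (V < V_g = 83.4 m/s), as expected around a low.
Converting: 46.1 m/s × 3.6 = 166 km/h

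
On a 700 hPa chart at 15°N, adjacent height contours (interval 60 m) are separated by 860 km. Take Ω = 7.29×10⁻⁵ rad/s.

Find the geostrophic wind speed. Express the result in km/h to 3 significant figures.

Coriolis parameter at 15°N:
f = 2Ω sin φ = 2 × 7.29×10⁻⁵ × sin 15° = 3.77×10⁻⁵ s⁻¹
Height gradient: |∂Z/∂n| = 60 m / 860000 m = 6.98×10⁻⁵
On a pressure surface, geostrophic balance gives V_g = (g/f)|∂Z/∂n|:
V_g = 9.81 × 6.98×10⁻⁵ / 3.77×10⁻⁵ = 18.1 m/s
Converting: 18.1 m/s × 3.6 = 65.3 km/h

65.3 km/h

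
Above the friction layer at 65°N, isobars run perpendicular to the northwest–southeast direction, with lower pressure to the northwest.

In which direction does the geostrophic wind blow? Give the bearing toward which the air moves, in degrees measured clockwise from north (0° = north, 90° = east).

The pressure-gradient force points toward the northwest (bearing 315°).
Geostrophic balance: in the Northern Hemisphere the Coriolis force deflects motion to the right, so the geostrophic wind blows 90° to the right of the pressure-gradient force (low pressure on the left).
Rotating 315° by 90° clockwise gives 045° — the wind blows toward the northeast.

045°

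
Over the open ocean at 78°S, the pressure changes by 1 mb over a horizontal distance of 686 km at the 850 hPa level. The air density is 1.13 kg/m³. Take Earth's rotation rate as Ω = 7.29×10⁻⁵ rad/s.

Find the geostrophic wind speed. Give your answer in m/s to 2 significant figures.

Coriolis parameter at 78°S:
f = 2Ω sin φ = 2 × 7.29×10⁻⁵ × sin 78° = 1.43×10⁻⁴ s⁻¹
Pressure gradient: |∂P/∂n| = 100 Pa / 686000 m = 1.46×10⁻⁴ Pa/m
Geostrophic balance (pressure-gradient force = Coriolis force):
V_g = (1/(fρ)) |∂P/∂n| = 1.46×10⁻⁴ / (1.43×10⁻⁴ × 1.13) = 0.905 m/s

0.90 m/s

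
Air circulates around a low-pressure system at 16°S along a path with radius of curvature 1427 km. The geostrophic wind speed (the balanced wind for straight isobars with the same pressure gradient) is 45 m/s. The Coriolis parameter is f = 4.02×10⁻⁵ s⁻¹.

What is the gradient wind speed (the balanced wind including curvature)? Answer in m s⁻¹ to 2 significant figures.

30 m s⁻¹

Around a low, centrifugal force acts outward with Coriolis, so pressure-gradient force balances both:
(1/ρ)|∂P/∂n| = fV + V²/R  →  V² + fR·V − fR·V_g = 0
With fR = 4.02×10⁻⁵ × 1427×10³ m = 57.4 m/s:
V = [−fR + √((fR)² + 4 fR V_g)]/2 = [−57.4 + √(57.4² + 4×57.4×45)]/2 = 29.7 m/s
Subgeostrophic (V < V_g = 45 m/s), as expected around a low.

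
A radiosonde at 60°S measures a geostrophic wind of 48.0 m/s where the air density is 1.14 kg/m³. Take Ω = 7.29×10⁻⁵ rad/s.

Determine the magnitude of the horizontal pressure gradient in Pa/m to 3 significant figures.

6.91×10⁻³ Pa/m

Coriolis parameter at 60°S:
f = 2Ω sin φ = 2 × 7.29×10⁻⁵ × sin 60° = 1.26×10⁻⁴ s⁻¹
Geostrophic balance rearranged: |∂P/∂n| = f ρ V_g
|∂P/∂n| = 1.26×10⁻⁴ × 1.14 × 48.0 = 6.91×10⁻³ Pa/m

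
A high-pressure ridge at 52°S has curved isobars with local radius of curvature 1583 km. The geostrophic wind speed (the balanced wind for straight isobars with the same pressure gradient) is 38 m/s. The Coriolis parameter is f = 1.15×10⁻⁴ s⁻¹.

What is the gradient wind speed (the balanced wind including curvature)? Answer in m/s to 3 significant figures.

Around a high, pressure-gradient force acts outward with centrifugal, so Coriolis balances both:
fV = (1/ρ)|∂P/∂n| + V²/R  →  V² − fR·V + fR·V_g = 0
With fR = 1.15×10⁻⁴ × 1583×10³ m = 182 m/s:
V = [fR − √((fR)² − 4 fR V_g)]/2 = [182 − √(182² − 4×182×38)]/2 = 54 m/s
Supergeostrophic (V > V_g = 38 m/s), as expected around a high.

54.0 m/s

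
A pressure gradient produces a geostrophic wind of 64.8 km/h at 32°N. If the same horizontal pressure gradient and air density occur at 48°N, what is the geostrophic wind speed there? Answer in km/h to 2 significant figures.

46 km/h

With the same pressure gradient and density, V_g ∝ 1/f ∝ 1/sin φ.
V₂ = V₁ · sin φ₁ / sin φ₂ = 64.8 × sin 32° / sin 48°
V₂ = 64.8 × 0.5299/0.7431 = 46 km/h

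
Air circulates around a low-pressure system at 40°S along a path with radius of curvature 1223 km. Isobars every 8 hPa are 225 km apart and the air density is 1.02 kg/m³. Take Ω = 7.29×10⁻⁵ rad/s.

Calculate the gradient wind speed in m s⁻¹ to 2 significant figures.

Coriolis parameter at 40°S:
f = 2Ω sin φ = 2 × 7.29×10⁻⁵ × sin 40° = 9.37×10⁻⁵ s⁻¹
Pressure gradient: |∂P/∂n| = 800 Pa / 225000 m = 3.56×10⁻³ Pa/m
Geostrophic speed: V_g = |∂P/∂n|/(fρ) = 3.56×10⁻³/(9.37×10⁻⁵ × 1.02) = 37.2 m/s
Around a low, centrifugal force acts outward with Coriolis, so pressure-gradient force balances both:
(1/ρ)|∂P/∂n| = fV + V²/R  →  V² + fR·V − fR·V_g = 0
With fR = 9.37×10⁻⁵ × 1223×10³ m = 115 m/s:
V = [−fR + √((fR)² + 4 fR V_g)]/2 = [−115 + √(115² + 4×115×37.2)]/2 = 29.6 m/s
Subgeostrophic (V < V_g = 37.2 m/s), as expected around a low.

30 m s⁻¹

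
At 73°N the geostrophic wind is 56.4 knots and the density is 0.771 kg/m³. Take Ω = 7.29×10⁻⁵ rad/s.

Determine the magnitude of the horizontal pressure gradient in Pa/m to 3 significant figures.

Coriolis parameter at 73°N:
f = 2Ω sin φ = 2 × 7.29×10⁻⁵ × sin 73° = 1.39×10⁻⁴ s⁻¹
Wind speed in SI: 56.4 knots = 29.0 m/s
Geostrophic balance rearranged: |∂P/∂n| = f ρ V_g
|∂P/∂n| = 1.39×10⁻⁴ × 0.771 × 29.0 = 3.12×10⁻³ Pa/m

3.12×10⁻³ Pa/m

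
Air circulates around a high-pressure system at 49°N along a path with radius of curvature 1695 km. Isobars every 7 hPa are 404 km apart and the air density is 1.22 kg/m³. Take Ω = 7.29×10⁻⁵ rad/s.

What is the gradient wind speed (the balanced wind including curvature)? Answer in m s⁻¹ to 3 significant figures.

14.0 m s⁻¹

Coriolis parameter at 49°N:
f = 2Ω sin φ = 2 × 7.29×10⁻⁵ × sin 49° = 1.10×10⁻⁴ s⁻¹
Pressure gradient: |∂P/∂n| = 700 Pa / 404000 m = 1.73×10⁻³ Pa/m
Geostrophic speed: V_g = |∂P/∂n|/(fρ) = 1.73×10⁻³/(1.10×10⁻⁴ × 1.22) = 12.9 m/s
Around a high, pressure-gradient force acts outward with centrifugal, so Coriolis balances both:
fV = (1/ρ)|∂P/∂n| + V²/R  →  V² − fR·V + fR·V_g = 0
With fR = 1.10×10⁻⁴ × 1695×10³ m = 187 m/s:
V = [fR − √((fR)² − 4 fR V_g)]/2 = [187 − √(187² − 4×187×12.9)]/2 = 14 m/s
Supergeostrophic (V > V_g = 12.9 m/s), as expected around a high.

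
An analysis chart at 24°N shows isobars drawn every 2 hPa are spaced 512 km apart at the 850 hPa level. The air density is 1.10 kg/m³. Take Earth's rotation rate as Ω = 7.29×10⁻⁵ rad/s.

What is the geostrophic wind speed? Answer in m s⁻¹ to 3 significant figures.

Coriolis parameter at 24°N:
f = 2Ω sin φ = 2 × 7.29×10⁻⁵ × sin 24° = 5.93×10⁻⁵ s⁻¹
Pressure gradient: |∂P/∂n| = 200 Pa / 512000 m = 3.91×10⁻⁴ Pa/m
Geostrophic balance (pressure-gradient force = Coriolis force):
V_g = (1/(fρ)) |∂P/∂n| = 3.91×10⁻⁴ / (5.93×10⁻⁵ × 1.10) = 5.99 m/s

5.99 m s⁻¹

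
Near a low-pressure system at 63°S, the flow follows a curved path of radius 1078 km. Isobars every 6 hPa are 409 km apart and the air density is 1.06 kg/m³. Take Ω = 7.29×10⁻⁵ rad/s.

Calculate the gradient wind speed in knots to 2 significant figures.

19 knots

Coriolis parameter at 63°S:
f = 2Ω sin φ = 2 × 7.29×10⁻⁵ × sin 63° = 1.30×10⁻⁴ s⁻¹
Pressure gradient: |∂P/∂n| = 600 Pa / 409000 m = 1.47×10⁻³ Pa/m
Geostrophic speed: V_g = |∂P/∂n|/(fρ) = 1.47×10⁻³/(1.30×10⁻⁴ × 1.06) = 10.7 m/s
Around a low, centrifugal force acts outward with Coriolis, so pressure-gradient force balances both:
(1/ρ)|∂P/∂n| = fV + V²/R  →  V² + fR·V − fR·V_g = 0
With fR = 1.30×10⁻⁴ × 1078×10³ m = 140 m/s:
V = [−fR + √((fR)² + 4 fR V_g)]/2 = [−140 + √(140² + 4×140×10.7)]/2 = 9.95 m/s
Subgeostrophic (V < V_g = 10.7 m/s), as expected around a low.
Converting: 9.95 m/s × 1.944 = 19 knots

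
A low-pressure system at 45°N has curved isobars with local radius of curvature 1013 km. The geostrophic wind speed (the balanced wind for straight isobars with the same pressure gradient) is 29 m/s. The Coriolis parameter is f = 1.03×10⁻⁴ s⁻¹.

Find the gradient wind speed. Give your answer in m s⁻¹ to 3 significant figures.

Around a low, centrifugal force acts outward with Coriolis, so pressure-gradient force balances both:
(1/ρ)|∂P/∂n| = fV + V²/R  →  V² + fR·V − fR·V_g = 0
With fR = 1.03×10⁻⁴ × 1013×10³ m = 104 m/s:
V = [−fR + √((fR)² + 4 fR V_g)]/2 = [−104 + √(104² + 4×104×29)]/2 = 23.6 m/s
Subgeostrophic (V < V_g = 29 m/s), as expected around a low.

23.6 m s⁻¹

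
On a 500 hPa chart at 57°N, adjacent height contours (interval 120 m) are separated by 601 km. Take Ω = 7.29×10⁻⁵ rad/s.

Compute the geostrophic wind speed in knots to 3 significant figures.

Coriolis parameter at 57°N:
f = 2Ω sin φ = 2 × 7.29×10⁻⁵ × sin 57° = 1.22×10⁻⁴ s⁻¹
Height gradient: |∂Z/∂n| = 120 m / 601000 m = 2.00×10⁻⁴
On a pressure surface, geostrophic balance gives V_g = (g/f)|∂Z/∂n|:
V_g = 9.81 × 2.00×10⁻⁴ / 1.22×10⁻⁴ = 16.0 m/s
Converting: 16.0 m/s × 1.944 = 31.1 knots

31.1 knots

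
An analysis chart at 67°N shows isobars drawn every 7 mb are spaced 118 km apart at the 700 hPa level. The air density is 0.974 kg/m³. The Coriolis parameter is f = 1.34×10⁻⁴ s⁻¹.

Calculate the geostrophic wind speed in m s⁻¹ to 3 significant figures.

Pressure gradient: |∂P/∂n| = 700 Pa / 118000 m = 5.93×10⁻³ Pa/m
Geostrophic balance (pressure-gradient force = Coriolis force):
V_g = (1/(fρ)) |∂P/∂n| = 5.93×10⁻³ / (1.34×10⁻⁴ × 0.974) = 45.5 m/s

45.5 m s⁻¹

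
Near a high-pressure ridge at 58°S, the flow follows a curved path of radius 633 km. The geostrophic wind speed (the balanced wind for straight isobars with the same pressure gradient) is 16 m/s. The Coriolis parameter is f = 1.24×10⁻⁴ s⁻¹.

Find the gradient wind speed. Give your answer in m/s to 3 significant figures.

22.4 m/s

Around a high, pressure-gradient force acts outward with centrifugal, so Coriolis balances both:
fV = (1/ρ)|∂P/∂n| + V²/R  →  V² − fR·V + fR·V_g = 0
With fR = 1.24×10⁻⁴ × 633×10³ m = 78.5 m/s:
V = [fR − √((fR)² − 4 fR V_g)]/2 = [78.5 − √(78.5² − 4×78.5×16)]/2 = 22.4 m/s
Supergeostrophic (V > V_g = 16 m/s), as expected around a high.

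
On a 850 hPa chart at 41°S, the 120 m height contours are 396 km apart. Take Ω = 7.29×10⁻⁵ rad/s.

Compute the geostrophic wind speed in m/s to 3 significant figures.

Coriolis parameter at 41°S:
f = 2Ω sin φ = 2 × 7.29×10⁻⁵ × sin 41° = 9.57×10⁻⁵ s⁻¹
Height gradient: |∂Z/∂n| = 120 m / 396000 m = 3.03×10⁻⁴
On a pressure surface, geostrophic balance gives V_g = (g/f)|∂Z/∂n|:
V_g = 9.81 × 3.03×10⁻⁴ / 9.57×10⁻⁵ = 31.1 m/s

31.1 m/s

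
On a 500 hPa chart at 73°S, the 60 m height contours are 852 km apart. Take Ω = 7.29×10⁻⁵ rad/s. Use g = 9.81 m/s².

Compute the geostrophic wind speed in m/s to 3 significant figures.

Coriolis parameter at 73°S:
f = 2Ω sin φ = 2 × 7.29×10⁻⁵ × sin 73° = 1.39×10⁻⁴ s⁻¹
Height gradient: |∂Z/∂n| = 60 m / 852000 m = 7.04×10⁻⁵
On a pressure surface, geostrophic balance gives V_g = (g/f)|∂Z/∂n|:
V_g = 9.81 × 7.04×10⁻⁵ / 1.39×10⁻⁴ = 4.95 m/s

4.95 m/s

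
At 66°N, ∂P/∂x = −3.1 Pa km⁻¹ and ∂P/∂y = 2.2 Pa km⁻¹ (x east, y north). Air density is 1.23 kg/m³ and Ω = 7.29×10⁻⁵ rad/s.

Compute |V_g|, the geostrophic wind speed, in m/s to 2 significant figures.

Coriolis parameter at 66°N:
f = 2Ω sin φ = 2 × 7.29×10⁻⁵ × sin 66° = 1.33×10⁻⁴ s⁻¹
Component geostrophic relations (x east, y north):
u_g = −(1/(fρ)) ∂P/∂y,  v_g = (1/(fρ)) ∂P/∂x
u_g = −(2.2×10⁻³)/(1.33×10⁻⁴ × 1.23) = −13.4 m/s;  v_g = (−3.1×10⁻³)/(1.33×10⁻⁴ × 1.23) = −18.9 m/s
|V_g| = √(u_g² + v_g²) = 23.2 m/s

23 m/s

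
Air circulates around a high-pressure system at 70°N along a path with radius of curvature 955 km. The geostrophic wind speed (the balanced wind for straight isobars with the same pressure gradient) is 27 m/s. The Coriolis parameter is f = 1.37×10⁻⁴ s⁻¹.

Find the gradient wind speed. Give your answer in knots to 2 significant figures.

Around a high, pressure-gradient force acts outward with centrifugal, so Coriolis balances both:
fV = (1/ρ)|∂P/∂n| + V²/R  →  V² − fR·V + fR·V_g = 0
With fR = 1.37×10⁻⁴ × 955×10³ m = 131 m/s:
V = [fR − √((fR)² − 4 fR V_g)]/2 = [131 − √(131² − 4×131×27)]/2 = 38.1 m/s
Supergeostrophic (V > V_g = 27 m/s), as expected around a high.
Converting: 38.1 m/s × 1.944 = 74 knots

74 knots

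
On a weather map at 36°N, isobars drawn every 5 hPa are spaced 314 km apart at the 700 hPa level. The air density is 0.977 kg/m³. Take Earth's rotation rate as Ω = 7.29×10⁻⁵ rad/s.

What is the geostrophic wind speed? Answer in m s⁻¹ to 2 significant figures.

19 m s⁻¹

Coriolis parameter at 36°N:
f = 2Ω sin φ = 2 × 7.29×10⁻⁵ × sin 36° = 8.57×10⁻⁵ s⁻¹
Pressure gradient: |∂P/∂n| = 500 Pa / 314000 m = 1.59×10⁻³ Pa/m
Geostrophic balance (pressure-gradient force = Coriolis force):
V_g = (1/(fρ)) |∂P/∂n| = 1.59×10⁻³ / (8.57×10⁻⁵ × 0.977) = 19.0 m/s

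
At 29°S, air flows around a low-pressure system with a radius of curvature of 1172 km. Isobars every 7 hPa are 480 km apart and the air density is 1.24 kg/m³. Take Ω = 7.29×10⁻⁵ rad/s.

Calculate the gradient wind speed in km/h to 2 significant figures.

Coriolis parameter at 29°S:
f = 2Ω sin φ = 2 × 7.29×10⁻⁵ × sin 29° = 7.07×10⁻⁵ s⁻¹
Pressure gradient: |∂P/∂n| = 700 Pa / 480000 m = 1.46×10⁻³ Pa/m
Geostrophic speed: V_g = |∂P/∂n|/(fρ) = 1.46×10⁻³/(7.07×10⁻⁵ × 1.24) = 16.6 m/s
Around a low, centrifugal force acts outward with Coriolis, so pressure-gradient force balances both:
(1/ρ)|∂P/∂n| = fV + V²/R  →  V² + fR·V − fR·V_g = 0
With fR = 7.07×10⁻⁵ × 1172×10³ m = 82.8 m/s:
V = [−fR + √((fR)² + 4 fR V_g)]/2 = [−82.8 + √(82.8² + 4×82.8×16.6)]/2 = 14.2 m/s
Subgeostrophic (V < V_g = 16.6 m/s), as expected around a low.
Converting: 14.2 m/s × 3.6 = 51 km/h

51 km/h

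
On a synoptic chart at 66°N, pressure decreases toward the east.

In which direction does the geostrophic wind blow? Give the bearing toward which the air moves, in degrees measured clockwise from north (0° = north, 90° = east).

180°

The pressure-gradient force points toward the east (bearing 090°).
Geostrophic balance: in the Northern Hemisphere the Coriolis force deflects motion to the right, so the geostrophic wind blows 90° to the right of the pressure-gradient force (low pressure on the left).
Rotating 090° by 90° clockwise gives 180° — the wind blows toward the south.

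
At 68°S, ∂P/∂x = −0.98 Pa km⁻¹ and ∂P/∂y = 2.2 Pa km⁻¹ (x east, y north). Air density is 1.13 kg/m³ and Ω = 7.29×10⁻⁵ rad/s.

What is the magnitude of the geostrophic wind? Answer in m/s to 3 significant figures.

Coriolis parameter at 68°S:
f = 2Ω sin φ = 2 × 7.29×10⁻⁵ × sin 68° = 1.35×10⁻⁴ s⁻¹
In the Southern Hemisphere f is negative: f = −1.35×10⁻⁴ s⁻¹.
Component geostrophic relations (x east, y north):
u_g = −(1/(fρ)) ∂P/∂y,  v_g = (1/(fρ)) ∂P/∂x
u_g = −(2.2×10⁻³)/(−1.35×10⁻⁴ × 1.13) = 14.4 m/s;  v_g = (−0.98×10⁻³)/(−1.35×10⁻⁴ × 1.13) = 6.42 m/s
|V_g| = √(u_g² + v_g²) = 15.8 m/s

15.8 m/s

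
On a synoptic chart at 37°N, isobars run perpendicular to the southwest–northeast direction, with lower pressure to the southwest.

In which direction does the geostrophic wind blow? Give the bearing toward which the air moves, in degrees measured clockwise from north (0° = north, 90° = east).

The pressure-gradient force points toward the southwest (bearing 225°).
Geostrophic balance: in the Northern Hemisphere the Coriolis force deflects motion to the right, so the geostrophic wind blows 90° to the right of the pressure-gradient force (low pressure on the left).
Rotating 225° by 90° clockwise gives 315° — the wind blows toward the northwest.

315°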